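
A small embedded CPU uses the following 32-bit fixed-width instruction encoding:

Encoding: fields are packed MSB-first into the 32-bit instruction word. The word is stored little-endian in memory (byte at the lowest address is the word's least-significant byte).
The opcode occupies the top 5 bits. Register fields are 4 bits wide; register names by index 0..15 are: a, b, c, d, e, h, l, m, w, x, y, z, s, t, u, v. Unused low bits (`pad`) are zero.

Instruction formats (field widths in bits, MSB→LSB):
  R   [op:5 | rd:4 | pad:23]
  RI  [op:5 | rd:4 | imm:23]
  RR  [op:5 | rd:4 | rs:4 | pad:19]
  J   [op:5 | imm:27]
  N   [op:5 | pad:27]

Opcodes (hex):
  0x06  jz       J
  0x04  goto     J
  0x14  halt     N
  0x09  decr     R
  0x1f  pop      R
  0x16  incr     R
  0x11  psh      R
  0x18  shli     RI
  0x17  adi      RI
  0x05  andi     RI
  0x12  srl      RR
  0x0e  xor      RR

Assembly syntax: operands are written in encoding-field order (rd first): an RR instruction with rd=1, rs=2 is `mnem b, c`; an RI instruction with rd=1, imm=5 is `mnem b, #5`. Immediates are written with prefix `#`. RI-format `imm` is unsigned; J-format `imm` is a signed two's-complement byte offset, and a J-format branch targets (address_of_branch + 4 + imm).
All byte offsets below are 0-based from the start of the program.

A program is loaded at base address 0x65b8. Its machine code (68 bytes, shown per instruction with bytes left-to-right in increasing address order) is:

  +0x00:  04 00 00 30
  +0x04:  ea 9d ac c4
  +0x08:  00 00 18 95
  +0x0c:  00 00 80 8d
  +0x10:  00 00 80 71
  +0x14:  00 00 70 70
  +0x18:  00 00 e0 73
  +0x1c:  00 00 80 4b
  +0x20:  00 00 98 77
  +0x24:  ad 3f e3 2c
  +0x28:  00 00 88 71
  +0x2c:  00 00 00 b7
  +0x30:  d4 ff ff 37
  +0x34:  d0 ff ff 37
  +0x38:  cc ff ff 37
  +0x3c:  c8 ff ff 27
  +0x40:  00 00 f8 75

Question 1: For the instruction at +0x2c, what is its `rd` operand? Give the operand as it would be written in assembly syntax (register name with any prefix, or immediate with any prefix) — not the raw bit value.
u

off 0x2c: read 00 00 00 b7 as little → 0xb7000000
  opcode bits[31:27]=0x16: incr/R
  rd: (w>>23)&0xf=0xe → u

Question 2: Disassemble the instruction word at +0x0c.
+0x0c: 00 00 80 8d ⇒ word 0x8d800000 (little)
  op=0x8d800000>>27=0x11 ⇒ psh (R)
  rd: (w>>23)&0xf=0xb → z

psh z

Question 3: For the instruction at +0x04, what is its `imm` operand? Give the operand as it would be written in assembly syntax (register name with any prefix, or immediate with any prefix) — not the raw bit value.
+0x04: ea 9d ac c4 ⇒ word 0xc4ac9dea (little)
  op=0xc4ac9dea>>27=0x18 ⇒ shli (RI)
  rd@[26:23]=0x9 ⇒ x
  imm@[22:0]=0x2c9dea ⇒ #2924010

#2924010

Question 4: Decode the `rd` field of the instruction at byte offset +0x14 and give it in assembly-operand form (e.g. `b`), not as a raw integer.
a

+0x14: 00 00 70 70 ⇒ word 0x70700000 (little)
  op=0x70700000>>27=0xe ⇒ xor (RR)
  rd: (w>>23)&0xf=0x0 → a
  rs: (w>>19)&0xf=0xe → u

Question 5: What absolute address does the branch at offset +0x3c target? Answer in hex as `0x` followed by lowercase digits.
@+3c  little-endian(c8 ff ff 27) = 0x27ffffc8
  opcode bits[31:27]=0x4: goto/J
  imm: (w>>0)&0x7ffffff=0x7ffffc8 (s27→-56) → #-56
  target = base 0x65b8 + off 0x3c + 4 + imm -56 = 0x65c0

0x65c0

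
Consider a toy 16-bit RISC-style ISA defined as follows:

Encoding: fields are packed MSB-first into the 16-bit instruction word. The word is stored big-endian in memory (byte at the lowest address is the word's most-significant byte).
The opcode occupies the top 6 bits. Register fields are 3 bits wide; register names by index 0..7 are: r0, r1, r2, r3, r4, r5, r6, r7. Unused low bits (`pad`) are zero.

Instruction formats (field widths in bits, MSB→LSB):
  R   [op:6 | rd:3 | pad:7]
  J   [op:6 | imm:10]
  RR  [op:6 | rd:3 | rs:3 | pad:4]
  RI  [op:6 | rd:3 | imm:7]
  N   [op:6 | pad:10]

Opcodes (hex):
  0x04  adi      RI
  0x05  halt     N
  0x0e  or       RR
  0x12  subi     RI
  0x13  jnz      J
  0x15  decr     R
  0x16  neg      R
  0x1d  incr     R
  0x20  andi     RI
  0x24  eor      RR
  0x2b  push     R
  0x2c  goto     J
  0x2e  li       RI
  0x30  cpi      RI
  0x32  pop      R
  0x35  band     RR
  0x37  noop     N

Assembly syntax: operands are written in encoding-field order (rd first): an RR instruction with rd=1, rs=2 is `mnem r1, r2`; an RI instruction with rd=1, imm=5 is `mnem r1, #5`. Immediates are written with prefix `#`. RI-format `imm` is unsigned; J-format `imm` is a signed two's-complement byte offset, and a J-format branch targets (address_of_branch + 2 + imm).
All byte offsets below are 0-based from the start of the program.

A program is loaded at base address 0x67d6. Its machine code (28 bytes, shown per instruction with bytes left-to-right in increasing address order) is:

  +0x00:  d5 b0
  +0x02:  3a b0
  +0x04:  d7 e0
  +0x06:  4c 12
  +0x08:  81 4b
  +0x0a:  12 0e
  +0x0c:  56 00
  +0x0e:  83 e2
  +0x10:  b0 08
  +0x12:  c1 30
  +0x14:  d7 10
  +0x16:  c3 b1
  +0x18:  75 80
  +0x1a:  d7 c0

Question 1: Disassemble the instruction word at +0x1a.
band r7, r4

@+1a  big-endian(d7 c0) = 0xd7c0
  op=0xd7c0>>10=0x35 ⇒ band (RR)
  [9:7] rd=7 = r7
  [6:4] rs=4 = r4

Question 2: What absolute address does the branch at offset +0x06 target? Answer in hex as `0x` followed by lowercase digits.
0x67f0

+0x06: 4c 12 ⇒ word 0x4c12 (big)
  opcode bits[15:10]=0x13: jnz/J
  imm@[9:0]=0x12 ⇒ #18
  target = base 0x67d6 + off 0x06 + 2 + imm 18 = 0x67f0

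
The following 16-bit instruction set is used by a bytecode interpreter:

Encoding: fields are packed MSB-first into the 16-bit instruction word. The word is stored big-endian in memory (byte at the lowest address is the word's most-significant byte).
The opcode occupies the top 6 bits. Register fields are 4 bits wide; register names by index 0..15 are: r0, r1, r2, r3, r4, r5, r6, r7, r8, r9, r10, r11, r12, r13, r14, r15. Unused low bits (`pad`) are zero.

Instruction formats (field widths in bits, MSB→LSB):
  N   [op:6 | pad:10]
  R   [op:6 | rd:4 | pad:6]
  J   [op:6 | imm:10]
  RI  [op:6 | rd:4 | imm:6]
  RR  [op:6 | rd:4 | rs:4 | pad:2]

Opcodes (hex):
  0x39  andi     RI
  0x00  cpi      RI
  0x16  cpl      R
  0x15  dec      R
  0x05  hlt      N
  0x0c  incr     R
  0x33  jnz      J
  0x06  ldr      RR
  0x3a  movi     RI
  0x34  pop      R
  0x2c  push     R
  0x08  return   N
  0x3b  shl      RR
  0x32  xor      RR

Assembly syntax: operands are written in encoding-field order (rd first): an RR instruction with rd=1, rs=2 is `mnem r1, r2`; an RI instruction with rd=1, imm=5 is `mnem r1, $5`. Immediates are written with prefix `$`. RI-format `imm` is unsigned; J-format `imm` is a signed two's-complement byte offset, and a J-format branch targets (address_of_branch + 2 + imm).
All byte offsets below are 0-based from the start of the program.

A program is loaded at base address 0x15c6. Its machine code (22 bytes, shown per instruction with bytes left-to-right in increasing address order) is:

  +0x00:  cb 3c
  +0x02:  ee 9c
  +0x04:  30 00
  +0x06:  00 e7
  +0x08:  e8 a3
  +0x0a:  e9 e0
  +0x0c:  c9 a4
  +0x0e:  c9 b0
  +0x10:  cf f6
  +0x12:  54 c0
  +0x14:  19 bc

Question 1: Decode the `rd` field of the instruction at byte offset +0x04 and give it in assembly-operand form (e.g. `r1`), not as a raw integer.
[04] 30 00 → 0x3000
  top 6b → 0xc → incr [R]
  rd@[9:6]=0x0 ⇒ r0

r0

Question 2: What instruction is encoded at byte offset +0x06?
cpi r3, $39

@+06  big-endian(00 e7) = 0x00e7
  op=0x00e7>>10=0x0 ⇒ cpi (RI)
  [9:6] rd=3 = r3
  [5:0] imm=39 = $39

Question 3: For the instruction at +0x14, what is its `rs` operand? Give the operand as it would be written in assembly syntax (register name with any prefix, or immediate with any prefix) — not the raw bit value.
+0x14: 19 bc ⇒ word 0x19bc (big)
  opcode bits[15:10]=0x6: ldr/RR
  rd: (w>>6)&0xf=0x6 → r6
  rs: (w>>2)&0xf=0xf → r15

r15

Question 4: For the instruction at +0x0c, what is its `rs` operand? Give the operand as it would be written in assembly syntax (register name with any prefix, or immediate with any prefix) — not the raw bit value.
r9

+0x0c: c9 a4 ⇒ word 0xc9a4 (big)
  opcode bits[15:10]=0x32: xor/RR
  rd@[9:6]=0x6 ⇒ r6
  rs@[5:2]=0x9 ⇒ r9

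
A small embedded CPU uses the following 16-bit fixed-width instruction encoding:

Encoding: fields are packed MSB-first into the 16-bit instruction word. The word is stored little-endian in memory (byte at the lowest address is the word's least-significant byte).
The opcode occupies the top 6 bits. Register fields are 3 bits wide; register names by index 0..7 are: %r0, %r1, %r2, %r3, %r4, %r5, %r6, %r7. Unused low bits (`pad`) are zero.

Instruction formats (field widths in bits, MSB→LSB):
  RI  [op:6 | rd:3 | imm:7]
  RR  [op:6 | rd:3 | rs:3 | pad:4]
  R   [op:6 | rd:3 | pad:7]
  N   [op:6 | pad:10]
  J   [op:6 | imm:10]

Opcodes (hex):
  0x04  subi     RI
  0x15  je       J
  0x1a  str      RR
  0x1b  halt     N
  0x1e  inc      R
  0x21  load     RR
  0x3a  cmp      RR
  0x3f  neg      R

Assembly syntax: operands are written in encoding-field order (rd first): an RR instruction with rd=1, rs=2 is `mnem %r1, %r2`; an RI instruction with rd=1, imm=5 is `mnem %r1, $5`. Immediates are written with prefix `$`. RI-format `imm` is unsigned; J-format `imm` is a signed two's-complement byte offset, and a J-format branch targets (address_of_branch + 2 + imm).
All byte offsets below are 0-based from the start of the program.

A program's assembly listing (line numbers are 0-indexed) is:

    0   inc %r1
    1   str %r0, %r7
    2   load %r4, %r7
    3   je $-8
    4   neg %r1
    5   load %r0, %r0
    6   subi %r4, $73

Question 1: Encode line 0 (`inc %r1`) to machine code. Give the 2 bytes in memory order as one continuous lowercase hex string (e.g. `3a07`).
L0: inc op=0x1e:6|rd=1:3|pad=0:7 ⇒ 0x7880 ⇒ little 80 78

8078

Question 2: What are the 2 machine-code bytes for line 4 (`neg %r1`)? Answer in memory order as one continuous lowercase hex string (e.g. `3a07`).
80fc

line 4 (neg): pack op=0x3f:6|rd=1:3|pad=0:7 = 0xfc80; little→ 80 fc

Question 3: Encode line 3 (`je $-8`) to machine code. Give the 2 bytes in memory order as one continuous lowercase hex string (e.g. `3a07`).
f857

3. je fields op=0x15:6|imm=-8:10 → word 57f8h → f8 57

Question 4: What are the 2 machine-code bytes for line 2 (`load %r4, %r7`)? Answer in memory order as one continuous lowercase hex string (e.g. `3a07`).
2. load fields op=0x21:6|rd=4:3|rs=7:3|pad=0:4 → word 8670h → 70 86

7086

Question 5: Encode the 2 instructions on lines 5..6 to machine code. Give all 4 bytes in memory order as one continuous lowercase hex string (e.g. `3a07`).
5. load fields op=0x21:6|rd=0:3|rs=0:3|pad=0:4 → word 8400h → 00 84
6. subi fields op=0x4:6|rd=4:3|imm=73:7 → word 1249h → 49 12

00844912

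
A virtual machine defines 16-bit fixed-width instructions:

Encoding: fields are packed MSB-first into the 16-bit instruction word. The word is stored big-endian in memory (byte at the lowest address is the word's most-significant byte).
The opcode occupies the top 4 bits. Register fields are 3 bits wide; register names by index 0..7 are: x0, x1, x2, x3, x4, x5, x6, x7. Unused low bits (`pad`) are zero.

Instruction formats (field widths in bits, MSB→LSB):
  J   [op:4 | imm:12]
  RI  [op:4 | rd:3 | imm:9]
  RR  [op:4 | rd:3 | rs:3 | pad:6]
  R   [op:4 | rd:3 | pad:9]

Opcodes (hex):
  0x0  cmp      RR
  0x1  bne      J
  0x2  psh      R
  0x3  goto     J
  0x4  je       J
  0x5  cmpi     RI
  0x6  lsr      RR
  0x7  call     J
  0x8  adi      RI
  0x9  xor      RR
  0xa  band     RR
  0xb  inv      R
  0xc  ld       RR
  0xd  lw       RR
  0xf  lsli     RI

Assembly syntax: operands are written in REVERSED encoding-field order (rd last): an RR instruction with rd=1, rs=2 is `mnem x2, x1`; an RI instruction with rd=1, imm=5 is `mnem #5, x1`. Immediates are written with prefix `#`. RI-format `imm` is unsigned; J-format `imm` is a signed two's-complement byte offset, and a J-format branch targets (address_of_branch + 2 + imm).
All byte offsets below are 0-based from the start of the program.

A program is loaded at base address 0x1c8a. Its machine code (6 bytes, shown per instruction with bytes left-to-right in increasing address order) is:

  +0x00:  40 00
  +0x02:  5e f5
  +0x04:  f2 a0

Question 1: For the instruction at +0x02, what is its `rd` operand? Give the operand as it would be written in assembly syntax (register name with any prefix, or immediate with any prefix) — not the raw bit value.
x7

off 0x02: read 5e f5 as big → 0x5ef5
  top 4b → 0x5 → cmpi [RI]
  rd: (w>>9)&0x7=0x7 → x7
  imm: (w>>0)&0x1ff=0xf5 → #245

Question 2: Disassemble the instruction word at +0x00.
off 0x00: read 40 00 as big → 0x4000
  top 4b → 0x4 → je [J]
  imm: (w>>0)&0xfff=0x0 → #0

je #0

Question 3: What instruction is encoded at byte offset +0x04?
lsli #160, x1

+0x04: f2 a0 ⇒ word 0xf2a0 (big)
  op=0xf2a0>>12=0xf ⇒ lsli (RI)
  rd: (w>>9)&0x7=0x1 → x1
  imm: (w>>0)&0x1ff=0xa0 → #160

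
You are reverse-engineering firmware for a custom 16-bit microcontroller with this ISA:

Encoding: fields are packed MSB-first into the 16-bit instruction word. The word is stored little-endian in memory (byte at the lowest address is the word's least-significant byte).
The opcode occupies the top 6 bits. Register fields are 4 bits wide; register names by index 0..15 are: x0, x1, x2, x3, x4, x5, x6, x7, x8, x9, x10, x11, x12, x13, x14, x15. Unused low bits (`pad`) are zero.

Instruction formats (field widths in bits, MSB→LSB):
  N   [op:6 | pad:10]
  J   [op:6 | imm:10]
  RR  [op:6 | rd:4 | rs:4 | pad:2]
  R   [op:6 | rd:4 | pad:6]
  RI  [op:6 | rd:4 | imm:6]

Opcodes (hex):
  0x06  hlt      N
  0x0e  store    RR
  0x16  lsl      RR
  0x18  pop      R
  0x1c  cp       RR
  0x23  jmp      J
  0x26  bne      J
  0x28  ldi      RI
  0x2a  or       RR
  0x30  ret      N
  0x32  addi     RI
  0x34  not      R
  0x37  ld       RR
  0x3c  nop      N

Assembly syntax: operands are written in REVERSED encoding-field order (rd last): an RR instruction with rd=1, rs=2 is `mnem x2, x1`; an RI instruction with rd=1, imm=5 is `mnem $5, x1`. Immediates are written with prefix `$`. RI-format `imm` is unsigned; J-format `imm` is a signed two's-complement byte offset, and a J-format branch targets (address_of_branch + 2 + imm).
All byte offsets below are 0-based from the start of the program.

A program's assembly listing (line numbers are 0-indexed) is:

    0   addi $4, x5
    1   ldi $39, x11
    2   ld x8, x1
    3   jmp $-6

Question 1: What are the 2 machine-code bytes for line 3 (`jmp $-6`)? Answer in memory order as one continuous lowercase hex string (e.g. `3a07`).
fa8f

3. jmp fields op=0x23:6|imm=-6:10 → word 8ffah → fa 8f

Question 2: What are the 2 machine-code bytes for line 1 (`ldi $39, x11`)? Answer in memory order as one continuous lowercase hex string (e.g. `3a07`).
1. ldi fields op=0x28:6|rd=11:4|imm=39:6 → word a2e7h → e7 a2

e7a2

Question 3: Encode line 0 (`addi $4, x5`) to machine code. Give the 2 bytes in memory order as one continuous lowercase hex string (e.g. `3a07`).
line 0 (addi): pack op=0x32:6|rd=5:4|imm=4:6 = 0xc944; little→ 44 c9

44c9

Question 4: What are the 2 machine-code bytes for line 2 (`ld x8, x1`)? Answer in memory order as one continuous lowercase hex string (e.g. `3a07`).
L2: ld op=0x37:6|rd=1:4|rs=8:4|pad=0:2 ⇒ 0xdc60 ⇒ little 60 dc

60dc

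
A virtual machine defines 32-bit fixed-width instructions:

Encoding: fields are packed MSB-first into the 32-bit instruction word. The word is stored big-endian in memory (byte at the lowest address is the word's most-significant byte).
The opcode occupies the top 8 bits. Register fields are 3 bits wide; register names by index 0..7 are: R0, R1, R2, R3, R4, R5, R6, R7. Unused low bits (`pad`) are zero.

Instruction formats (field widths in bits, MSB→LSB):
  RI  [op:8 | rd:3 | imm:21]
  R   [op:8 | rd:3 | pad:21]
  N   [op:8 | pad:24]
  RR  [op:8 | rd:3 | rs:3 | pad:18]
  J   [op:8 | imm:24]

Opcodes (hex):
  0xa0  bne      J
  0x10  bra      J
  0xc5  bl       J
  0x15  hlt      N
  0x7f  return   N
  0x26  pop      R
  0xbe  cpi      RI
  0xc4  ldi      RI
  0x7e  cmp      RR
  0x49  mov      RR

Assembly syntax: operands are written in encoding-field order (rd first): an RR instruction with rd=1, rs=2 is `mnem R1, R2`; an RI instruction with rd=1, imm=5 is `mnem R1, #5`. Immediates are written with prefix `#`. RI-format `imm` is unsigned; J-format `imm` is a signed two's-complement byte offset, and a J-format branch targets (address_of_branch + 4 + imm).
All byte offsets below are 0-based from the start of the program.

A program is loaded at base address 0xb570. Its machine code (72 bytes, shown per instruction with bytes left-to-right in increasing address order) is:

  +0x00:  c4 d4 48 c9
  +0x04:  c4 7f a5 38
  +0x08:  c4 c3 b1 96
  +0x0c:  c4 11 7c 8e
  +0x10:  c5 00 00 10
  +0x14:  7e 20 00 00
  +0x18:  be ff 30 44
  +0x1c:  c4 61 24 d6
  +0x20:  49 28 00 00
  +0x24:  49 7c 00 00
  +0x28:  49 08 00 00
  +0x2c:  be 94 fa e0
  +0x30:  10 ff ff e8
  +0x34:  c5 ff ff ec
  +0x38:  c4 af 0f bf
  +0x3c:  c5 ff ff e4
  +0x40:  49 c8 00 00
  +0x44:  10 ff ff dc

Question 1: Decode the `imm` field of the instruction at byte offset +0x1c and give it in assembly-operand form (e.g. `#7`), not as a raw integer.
off 0x1c: read c4 61 24 d6 as big → 0xc46124d6
  opcode bits[31:24]=0xc4: ldi/RI
  [23:21] rd=3 = R3
  [20:0] imm=74966 = #74966

#74966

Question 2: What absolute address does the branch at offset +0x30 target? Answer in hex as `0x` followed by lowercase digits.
off 0x30: read 10 ff ff e8 as big → 0x10ffffe8
  opcode bits[31:24]=0x10: bra/J
  imm: (w>>0)&0xffffff=0xffffe8 (s24→-24) → #-24
  target = base 0xb570 + off 0x30 + 4 + imm -24 = 0xb58c

0xb58c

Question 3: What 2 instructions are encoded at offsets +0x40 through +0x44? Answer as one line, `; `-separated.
+0x40: 49 c8 00 00 ⇒ word 0x49c80000 (big)
  op=0x49c80000>>24=0x49 ⇒ mov (RR)
  rd: (w>>21)&0x7=0x6 → R6
  rs: (w>>18)&0x7=0x2 → R2
+0x44: 10 ff ff dc ⇒ word 0x10ffffdc (big)
  op=0x10ffffdc>>24=0x10 ⇒ bra (J)
  imm: (w>>0)&0xffffff=0xffffdc (s24→-36) → #-36

mov R6, R2; bra #-36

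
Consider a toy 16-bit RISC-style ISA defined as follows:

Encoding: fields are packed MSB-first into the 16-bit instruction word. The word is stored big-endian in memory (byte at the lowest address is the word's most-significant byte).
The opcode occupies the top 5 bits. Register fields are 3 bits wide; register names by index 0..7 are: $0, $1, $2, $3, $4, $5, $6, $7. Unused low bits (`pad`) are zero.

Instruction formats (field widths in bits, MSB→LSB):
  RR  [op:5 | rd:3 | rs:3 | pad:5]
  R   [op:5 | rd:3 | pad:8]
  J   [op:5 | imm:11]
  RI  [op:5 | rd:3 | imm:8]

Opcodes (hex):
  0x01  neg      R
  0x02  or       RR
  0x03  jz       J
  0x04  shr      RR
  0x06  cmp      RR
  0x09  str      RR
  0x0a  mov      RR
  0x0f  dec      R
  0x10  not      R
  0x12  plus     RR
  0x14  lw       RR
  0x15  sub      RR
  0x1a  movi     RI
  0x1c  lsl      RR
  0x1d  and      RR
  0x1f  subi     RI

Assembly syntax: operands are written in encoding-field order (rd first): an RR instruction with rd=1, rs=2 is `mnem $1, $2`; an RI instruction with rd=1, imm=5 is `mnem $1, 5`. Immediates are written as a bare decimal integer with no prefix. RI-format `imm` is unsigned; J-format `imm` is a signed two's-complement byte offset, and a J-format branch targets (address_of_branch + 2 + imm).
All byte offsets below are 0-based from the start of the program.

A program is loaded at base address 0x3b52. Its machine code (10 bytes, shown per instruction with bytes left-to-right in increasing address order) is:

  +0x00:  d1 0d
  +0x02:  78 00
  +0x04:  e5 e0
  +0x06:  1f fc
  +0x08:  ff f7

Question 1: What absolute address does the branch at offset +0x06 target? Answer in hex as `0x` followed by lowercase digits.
off 0x06: read 1f fc as big → 0x1ffc
  opcode bits[15:11]=0x3: jz/J
  imm: (w>>0)&0x7ff=0x7fc (s11→-4) → -4
  target = base 0x3b52 + off 0x06 + 2 + imm -4 = 0x3b56

0x3b56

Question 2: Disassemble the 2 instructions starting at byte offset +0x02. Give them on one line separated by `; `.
dec $0; lsl $5, $7

off 0x02: read 78 00 as big → 0x7800
  op=0x7800>>11=0xf ⇒ dec (R)
  [10:8] rd=0 = $0
off 0x04: read e5 e0 as big → 0xe5e0
  op=0xe5e0>>11=0x1c ⇒ lsl (RR)
  [10:8] rd=5 = $5
  [7:5] rs=7 = $7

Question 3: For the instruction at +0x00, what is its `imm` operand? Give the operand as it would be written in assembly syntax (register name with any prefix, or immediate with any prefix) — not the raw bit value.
13

off 0x00: read d1 0d as big → 0xd10d
  op=0xd10d>>11=0x1a ⇒ movi (RI)
  rd: (w>>8)&0x7=0x1 → $1
  imm: (w>>0)&0xff=0xd → 13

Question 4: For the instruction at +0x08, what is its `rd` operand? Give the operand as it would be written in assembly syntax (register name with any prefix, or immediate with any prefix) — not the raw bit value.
$7

[08] ff f7 → 0xfff7
  top 5b → 0x1f → subi [RI]
  rd: (w>>8)&0x7=0x7 → $7
  imm: (w>>0)&0xff=0xf7 → 247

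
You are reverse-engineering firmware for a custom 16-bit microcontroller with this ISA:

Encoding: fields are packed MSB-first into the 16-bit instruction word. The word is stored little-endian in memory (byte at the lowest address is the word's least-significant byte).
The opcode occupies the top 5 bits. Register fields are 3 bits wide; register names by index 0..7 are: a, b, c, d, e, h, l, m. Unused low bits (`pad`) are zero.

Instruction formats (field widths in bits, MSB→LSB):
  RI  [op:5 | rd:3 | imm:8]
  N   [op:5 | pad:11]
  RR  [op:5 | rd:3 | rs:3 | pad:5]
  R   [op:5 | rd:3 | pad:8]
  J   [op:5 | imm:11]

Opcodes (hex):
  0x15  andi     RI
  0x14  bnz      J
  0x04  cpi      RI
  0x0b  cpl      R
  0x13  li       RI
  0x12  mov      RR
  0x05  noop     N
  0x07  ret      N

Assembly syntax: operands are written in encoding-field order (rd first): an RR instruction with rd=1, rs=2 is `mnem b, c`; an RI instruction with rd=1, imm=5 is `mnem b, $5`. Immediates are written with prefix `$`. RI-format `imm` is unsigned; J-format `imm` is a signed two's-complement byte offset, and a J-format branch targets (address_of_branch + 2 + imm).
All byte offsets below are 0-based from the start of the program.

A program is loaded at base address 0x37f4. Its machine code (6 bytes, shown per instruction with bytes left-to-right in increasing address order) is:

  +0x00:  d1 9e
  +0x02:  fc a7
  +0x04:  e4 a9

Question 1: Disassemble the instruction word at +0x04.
+0x04: e4 a9 ⇒ word 0xa9e4 (little)
  op=0xa9e4>>11=0x15 ⇒ andi (RI)
  rd@[10:8]=0x1 ⇒ b
  imm@[7:0]=0xe4 ⇒ $228

andi b, $228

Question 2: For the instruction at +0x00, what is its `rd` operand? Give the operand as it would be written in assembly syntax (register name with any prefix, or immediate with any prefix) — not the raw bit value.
@+00  little-endian(d1 9e) = 0x9ed1
  opcode bits[15:11]=0x13: li/RI
  rd@[10:8]=0x6 ⇒ l
  imm@[7:0]=0xd1 ⇒ $209

l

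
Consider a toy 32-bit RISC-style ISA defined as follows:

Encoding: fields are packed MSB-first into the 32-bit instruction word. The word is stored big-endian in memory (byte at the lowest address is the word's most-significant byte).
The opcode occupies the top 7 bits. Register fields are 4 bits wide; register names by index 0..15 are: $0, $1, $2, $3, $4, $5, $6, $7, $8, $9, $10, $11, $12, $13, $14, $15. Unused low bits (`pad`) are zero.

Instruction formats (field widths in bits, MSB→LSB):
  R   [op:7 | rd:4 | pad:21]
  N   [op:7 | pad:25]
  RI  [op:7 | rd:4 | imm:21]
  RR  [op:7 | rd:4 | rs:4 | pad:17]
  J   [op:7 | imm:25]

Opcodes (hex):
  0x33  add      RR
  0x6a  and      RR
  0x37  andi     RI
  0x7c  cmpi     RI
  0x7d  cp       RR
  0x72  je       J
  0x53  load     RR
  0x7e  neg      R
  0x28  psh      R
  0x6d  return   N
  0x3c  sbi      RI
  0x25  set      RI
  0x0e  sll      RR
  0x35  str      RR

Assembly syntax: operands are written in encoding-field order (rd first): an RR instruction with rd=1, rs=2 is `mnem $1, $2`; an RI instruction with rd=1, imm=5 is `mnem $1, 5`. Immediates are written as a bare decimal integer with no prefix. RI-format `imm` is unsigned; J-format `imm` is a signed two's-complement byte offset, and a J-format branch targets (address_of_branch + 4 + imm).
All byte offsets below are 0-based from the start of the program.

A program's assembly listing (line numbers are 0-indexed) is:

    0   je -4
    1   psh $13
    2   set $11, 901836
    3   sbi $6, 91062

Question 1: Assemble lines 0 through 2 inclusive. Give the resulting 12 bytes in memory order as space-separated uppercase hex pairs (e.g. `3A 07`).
line 0 (je): pack op=0x72:7|imm=-4:25 = 0xe5fffffc; big→ e5 ff ff fc
line 1 (psh): pack op=0x28:7|rd=13:4|pad=0:21 = 0x51a00000; big→ 51 a0 00 00
line 2 (set): pack op=0x25:7|rd=11:4|imm=901836:21 = 0x4b6dc2cc; big→ 4b 6d c2 cc

E5 FF FF FC 51 A0 00 00 4B 6D C2 CC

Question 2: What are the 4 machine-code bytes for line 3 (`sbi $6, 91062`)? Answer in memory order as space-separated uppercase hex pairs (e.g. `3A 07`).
line 3 (sbi): pack op=0x3c:7|rd=6:4|imm=91062:21 = 0x78c163b6; big→ 78 c1 63 b6

78 C1 63 B6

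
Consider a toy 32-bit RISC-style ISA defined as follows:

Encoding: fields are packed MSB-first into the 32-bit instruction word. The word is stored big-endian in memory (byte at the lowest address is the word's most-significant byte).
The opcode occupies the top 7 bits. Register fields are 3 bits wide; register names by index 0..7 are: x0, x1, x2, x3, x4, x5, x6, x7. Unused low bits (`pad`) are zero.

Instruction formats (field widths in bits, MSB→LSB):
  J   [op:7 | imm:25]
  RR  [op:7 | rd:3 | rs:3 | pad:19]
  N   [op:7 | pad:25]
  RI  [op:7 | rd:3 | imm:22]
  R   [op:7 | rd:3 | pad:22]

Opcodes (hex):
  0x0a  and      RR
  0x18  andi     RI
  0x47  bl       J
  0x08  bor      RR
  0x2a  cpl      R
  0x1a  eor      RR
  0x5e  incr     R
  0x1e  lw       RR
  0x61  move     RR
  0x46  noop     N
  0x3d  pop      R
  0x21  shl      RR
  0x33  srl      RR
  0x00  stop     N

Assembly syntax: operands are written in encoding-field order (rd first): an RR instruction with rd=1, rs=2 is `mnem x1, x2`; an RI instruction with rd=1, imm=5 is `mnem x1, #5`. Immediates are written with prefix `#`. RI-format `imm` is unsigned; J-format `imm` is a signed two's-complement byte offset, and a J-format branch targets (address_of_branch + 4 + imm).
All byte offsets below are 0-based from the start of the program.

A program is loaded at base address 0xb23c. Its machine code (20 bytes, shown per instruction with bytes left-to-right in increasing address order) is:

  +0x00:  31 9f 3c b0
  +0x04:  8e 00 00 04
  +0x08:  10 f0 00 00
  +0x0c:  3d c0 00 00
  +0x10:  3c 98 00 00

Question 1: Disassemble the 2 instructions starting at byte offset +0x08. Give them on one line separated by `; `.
bor x3, x6; lw x7, x0

@+08  big-endian(10 f0 00 00) = 0x10f00000
  top 7b → 0x8 → bor [RR]
  rd@[24:22]=0x3 ⇒ x3
  rs@[21:19]=0x6 ⇒ x6
@+0c  big-endian(3d c0 00 00) = 0x3dc00000
  top 7b → 0x1e → lw [RR]
  rd@[24:22]=0x7 ⇒ x7
  rs@[21:19]=0x0 ⇒ x0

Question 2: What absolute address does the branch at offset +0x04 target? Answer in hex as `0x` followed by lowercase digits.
0xb248

off 0x04: read 8e 00 00 04 as big → 0x8e000004
  top 7b → 0x47 → bl [J]
  imm: (w>>0)&0x1ffffff=0x4 → #4
  target = base 0xb23c + off 0x04 + 4 + imm 4 = 0xb248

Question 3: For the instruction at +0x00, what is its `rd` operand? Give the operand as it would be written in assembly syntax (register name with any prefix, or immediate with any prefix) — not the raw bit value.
x6

off 0x00: read 31 9f 3c b0 as big → 0x319f3cb0
  op=0x319f3cb0>>25=0x18 ⇒ andi (RI)
  rd: (w>>22)&0x7=0x6 → x6
  imm: (w>>0)&0x3fffff=0x1f3cb0 → #2047152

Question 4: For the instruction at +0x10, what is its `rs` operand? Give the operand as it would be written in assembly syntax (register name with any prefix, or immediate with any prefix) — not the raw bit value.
[10] 3c 98 00 00 → 0x3c980000
  opcode bits[31:25]=0x1e: lw/RR
  rd@[24:22]=0x2 ⇒ x2
  rs@[21:19]=0x3 ⇒ x3

x3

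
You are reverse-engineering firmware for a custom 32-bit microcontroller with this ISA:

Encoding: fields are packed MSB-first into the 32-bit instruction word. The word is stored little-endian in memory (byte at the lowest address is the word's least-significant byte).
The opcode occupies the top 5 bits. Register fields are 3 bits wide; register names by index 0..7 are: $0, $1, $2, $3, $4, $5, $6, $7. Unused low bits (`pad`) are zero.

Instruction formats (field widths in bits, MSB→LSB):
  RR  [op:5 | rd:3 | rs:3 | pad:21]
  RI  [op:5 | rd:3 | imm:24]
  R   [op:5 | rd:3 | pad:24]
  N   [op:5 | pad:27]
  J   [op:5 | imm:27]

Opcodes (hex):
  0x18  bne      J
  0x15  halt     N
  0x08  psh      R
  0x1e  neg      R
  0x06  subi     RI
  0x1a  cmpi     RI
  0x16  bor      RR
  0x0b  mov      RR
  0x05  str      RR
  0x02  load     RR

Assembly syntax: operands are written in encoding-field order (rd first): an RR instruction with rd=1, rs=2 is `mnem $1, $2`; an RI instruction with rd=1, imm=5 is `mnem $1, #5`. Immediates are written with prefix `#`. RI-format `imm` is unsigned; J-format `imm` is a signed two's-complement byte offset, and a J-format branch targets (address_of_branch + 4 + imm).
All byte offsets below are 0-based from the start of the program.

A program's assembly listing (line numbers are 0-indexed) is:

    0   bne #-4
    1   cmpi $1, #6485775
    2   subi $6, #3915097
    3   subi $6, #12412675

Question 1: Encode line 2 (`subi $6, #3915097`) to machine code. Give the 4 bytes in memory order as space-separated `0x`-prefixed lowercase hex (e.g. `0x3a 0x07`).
0x59 0xbd 0x3b 0x36

L2: subi op=0x6:5|rd=6:3|imm=3915097:24 ⇒ 0x363bbd59 ⇒ little 59 bd 3b 36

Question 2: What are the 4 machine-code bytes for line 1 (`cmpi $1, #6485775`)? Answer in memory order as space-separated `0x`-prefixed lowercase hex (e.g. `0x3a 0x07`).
0x0f 0xf7 0x62 0xd1

line 1 (cmpi): pack op=0x1a:5|rd=1:3|imm=6485775:24 = 0xd162f70f; little→ 0f f7 62 d1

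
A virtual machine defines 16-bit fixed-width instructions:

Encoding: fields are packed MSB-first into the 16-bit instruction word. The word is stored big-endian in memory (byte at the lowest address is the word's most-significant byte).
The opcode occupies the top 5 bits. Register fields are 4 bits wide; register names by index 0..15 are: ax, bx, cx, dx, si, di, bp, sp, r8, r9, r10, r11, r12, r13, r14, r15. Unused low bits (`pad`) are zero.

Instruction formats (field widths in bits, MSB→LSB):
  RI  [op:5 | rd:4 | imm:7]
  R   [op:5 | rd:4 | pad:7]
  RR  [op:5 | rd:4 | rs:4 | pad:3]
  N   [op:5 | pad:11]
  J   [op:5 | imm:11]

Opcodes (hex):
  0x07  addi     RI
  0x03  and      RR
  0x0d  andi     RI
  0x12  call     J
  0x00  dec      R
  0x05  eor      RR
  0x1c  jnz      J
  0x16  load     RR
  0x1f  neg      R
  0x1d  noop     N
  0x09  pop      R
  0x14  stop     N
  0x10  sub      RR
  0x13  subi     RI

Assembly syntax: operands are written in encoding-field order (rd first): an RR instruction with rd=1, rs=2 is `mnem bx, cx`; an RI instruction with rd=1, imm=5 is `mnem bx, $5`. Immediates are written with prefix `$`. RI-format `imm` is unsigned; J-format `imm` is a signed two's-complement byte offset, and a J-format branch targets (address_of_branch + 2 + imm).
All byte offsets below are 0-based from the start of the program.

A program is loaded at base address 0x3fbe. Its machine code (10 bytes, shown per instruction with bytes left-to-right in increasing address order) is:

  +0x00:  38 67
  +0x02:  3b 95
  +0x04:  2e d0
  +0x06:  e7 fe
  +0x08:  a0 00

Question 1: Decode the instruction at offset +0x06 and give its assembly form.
@+06  big-endian(e7 fe) = 0xe7fe
  opcode bits[15:11]=0x1c: jnz/J
  [10:0] imm=2046 (s11→-2) = $-2

jnz $-2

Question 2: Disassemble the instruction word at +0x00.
off 0x00: read 38 67 as big → 0x3867
  opcode bits[15:11]=0x7: addi/RI
  rd: (w>>7)&0xf=0x0 → ax
  imm: (w>>0)&0x7f=0x67 → $103

addi ax, $103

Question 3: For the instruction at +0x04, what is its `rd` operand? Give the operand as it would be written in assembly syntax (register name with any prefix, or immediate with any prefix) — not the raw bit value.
+0x04: 2e d0 ⇒ word 0x2ed0 (big)
  op=0x2ed0>>11=0x5 ⇒ eor (RR)
  rd: (w>>7)&0xf=0xd → r13
  rs: (w>>3)&0xf=0xa → r10

r13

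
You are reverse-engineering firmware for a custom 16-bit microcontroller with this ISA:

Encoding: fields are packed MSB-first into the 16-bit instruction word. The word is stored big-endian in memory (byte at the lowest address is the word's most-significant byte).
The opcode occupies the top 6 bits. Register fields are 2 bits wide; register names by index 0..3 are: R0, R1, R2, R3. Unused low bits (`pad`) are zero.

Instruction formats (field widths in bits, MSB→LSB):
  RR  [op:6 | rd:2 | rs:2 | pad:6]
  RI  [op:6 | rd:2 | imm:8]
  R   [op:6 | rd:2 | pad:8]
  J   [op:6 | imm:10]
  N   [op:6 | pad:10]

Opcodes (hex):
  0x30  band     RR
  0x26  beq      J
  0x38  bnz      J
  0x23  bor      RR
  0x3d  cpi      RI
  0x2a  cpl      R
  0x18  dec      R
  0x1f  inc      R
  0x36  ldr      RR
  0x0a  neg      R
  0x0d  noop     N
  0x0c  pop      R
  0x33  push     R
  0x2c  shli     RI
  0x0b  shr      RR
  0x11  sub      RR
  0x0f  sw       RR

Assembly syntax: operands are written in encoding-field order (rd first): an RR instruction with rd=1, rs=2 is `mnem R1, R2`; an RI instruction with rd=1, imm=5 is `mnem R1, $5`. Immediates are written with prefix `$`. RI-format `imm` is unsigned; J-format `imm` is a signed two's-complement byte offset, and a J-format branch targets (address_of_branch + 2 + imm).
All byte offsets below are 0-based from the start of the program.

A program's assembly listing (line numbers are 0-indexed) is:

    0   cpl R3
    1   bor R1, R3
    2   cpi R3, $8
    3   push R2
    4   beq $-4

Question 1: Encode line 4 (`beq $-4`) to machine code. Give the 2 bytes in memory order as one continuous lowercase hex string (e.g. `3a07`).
9bfc

L4: beq op=0x26:6|imm=-4:10 ⇒ 0x9bfc ⇒ big 9b fc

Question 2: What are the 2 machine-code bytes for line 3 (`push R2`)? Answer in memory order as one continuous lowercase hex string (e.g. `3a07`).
L3: push op=0x33:6|rd=2:2|pad=0:8 ⇒ 0xce00 ⇒ big ce 00

ce00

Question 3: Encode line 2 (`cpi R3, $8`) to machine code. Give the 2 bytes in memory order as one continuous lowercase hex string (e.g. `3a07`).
line 2 (cpi): pack op=0x3d:6|rd=3:2|imm=8:8 = 0xf708; big→ f7 08

f708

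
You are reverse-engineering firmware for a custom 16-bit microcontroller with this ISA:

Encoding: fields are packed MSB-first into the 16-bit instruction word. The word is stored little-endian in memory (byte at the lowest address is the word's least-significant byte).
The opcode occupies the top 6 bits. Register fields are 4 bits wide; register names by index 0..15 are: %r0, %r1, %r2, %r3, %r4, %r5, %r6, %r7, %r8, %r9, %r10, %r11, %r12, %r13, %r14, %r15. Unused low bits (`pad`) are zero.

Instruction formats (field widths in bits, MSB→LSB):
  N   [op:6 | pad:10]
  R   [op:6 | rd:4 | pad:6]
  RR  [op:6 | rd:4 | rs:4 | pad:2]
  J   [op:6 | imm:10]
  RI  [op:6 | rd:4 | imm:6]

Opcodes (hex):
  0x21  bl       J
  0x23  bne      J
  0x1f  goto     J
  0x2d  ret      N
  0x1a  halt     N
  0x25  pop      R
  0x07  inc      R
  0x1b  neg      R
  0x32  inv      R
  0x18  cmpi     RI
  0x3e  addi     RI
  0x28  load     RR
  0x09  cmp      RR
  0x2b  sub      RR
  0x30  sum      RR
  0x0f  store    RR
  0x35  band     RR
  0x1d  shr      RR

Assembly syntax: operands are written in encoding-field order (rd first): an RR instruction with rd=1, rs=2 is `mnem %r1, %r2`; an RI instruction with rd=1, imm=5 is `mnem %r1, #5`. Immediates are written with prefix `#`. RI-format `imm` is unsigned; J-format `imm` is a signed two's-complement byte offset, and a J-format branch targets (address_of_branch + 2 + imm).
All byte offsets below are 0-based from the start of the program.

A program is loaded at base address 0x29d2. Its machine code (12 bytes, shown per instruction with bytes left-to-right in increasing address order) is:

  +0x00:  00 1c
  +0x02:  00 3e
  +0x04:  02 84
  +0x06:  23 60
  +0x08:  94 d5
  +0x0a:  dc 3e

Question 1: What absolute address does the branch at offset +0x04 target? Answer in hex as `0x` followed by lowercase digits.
@+04  little-endian(02 84) = 0x8402
  top 6b → 0x21 → bl [J]
  imm@[9:0]=0x2 ⇒ #2
  target = base 0x29d2 + off 0x04 + 2 + imm 2 = 0x29da

0x29da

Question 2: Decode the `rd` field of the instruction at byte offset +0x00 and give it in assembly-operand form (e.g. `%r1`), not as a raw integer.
off 0x00: read 00 1c as little → 0x1c00
  top 6b → 0x7 → inc [R]
  [9:6] rd=0 = %r0

%r0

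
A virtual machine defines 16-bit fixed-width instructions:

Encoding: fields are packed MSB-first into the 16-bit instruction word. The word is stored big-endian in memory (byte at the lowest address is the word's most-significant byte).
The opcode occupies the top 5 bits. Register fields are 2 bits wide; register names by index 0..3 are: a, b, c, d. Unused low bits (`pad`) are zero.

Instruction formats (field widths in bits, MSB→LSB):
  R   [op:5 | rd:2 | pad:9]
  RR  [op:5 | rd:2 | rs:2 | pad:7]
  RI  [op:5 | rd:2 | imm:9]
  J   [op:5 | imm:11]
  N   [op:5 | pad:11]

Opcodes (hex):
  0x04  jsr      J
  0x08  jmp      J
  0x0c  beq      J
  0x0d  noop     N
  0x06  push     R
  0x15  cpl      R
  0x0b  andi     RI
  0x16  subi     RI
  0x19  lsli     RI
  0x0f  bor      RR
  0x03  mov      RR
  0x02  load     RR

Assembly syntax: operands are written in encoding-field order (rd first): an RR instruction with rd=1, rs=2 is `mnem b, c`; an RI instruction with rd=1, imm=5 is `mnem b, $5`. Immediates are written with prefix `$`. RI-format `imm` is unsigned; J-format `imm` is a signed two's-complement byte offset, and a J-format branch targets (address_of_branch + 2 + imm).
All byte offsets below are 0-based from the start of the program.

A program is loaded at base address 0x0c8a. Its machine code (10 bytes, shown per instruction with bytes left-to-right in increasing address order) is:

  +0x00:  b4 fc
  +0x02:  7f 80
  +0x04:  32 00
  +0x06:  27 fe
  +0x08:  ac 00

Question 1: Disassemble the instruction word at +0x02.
+0x02: 7f 80 ⇒ word 0x7f80 (big)
  op=0x7f80>>11=0xf ⇒ bor (RR)
  [10:9] rd=3 = d
  [8:7] rs=3 = d

bor d, d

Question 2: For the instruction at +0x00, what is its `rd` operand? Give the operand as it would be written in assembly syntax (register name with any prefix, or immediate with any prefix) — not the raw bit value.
c

+0x00: b4 fc ⇒ word 0xb4fc (big)
  op=0xb4fc>>11=0x16 ⇒ subi (RI)
  [10:9] rd=2 = c
  [8:0] imm=252 = $252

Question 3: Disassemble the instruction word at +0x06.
off 0x06: read 27 fe as big → 0x27fe
  top 5b → 0x4 → jsr [J]
  imm@[10:0]=0x7fe (s11→-2) ⇒ $-2

jsr $-2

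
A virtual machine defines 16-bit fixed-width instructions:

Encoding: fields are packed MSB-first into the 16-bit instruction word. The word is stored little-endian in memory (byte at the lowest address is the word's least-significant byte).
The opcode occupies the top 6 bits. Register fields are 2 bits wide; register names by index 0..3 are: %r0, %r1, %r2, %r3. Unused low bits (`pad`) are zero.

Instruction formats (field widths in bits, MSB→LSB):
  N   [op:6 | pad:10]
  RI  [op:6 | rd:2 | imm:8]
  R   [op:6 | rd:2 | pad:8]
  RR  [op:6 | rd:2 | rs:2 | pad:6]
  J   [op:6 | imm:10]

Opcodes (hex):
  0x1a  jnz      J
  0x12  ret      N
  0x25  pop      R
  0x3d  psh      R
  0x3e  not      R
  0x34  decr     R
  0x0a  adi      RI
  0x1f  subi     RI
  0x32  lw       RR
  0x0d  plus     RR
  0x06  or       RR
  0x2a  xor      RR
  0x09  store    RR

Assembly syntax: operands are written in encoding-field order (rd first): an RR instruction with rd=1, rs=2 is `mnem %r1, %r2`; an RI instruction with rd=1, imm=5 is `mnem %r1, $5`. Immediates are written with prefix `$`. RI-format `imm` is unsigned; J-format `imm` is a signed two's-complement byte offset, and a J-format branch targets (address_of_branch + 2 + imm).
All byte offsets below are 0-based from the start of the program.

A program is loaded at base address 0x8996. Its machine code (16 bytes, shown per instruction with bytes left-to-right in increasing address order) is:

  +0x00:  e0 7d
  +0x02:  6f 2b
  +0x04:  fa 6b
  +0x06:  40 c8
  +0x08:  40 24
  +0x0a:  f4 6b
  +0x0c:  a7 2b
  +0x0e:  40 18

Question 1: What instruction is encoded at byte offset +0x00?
@+00  little-endian(e0 7d) = 0x7de0
  op=0x7de0>>10=0x1f ⇒ subi (RI)
  rd@[9:8]=0x1 ⇒ %r1
  imm@[7:0]=0xe0 ⇒ $224

subi %r1, $224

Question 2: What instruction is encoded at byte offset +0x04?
jnz $-6

[04] fa 6b → 0x6bfa
  top 6b → 0x1a → jnz [J]
  imm: (w>>0)&0x3ff=0x3fa (s10→-6) → $-6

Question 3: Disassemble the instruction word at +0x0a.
@+0a  little-endian(f4 6b) = 0x6bf4
  opcode bits[15:10]=0x1a: jnz/J
  imm@[9:0]=0x3f4 (s10→-12) ⇒ $-12

jnz $-12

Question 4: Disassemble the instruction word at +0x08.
+0x08: 40 24 ⇒ word 0x2440 (little)
  op=0x2440>>10=0x9 ⇒ store (RR)
  rd@[9:8]=0x0 ⇒ %r0
  rs@[7:6]=0x1 ⇒ %r1

store %r0, %r1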